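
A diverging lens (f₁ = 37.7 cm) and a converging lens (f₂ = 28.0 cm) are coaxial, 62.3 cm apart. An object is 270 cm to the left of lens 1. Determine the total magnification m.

m = -0.0509

f₁ = −37.7 cm (diverging).
Lens 1: 1/d_i1 = 1/(-37.7) − 1/(270) = -0.03023, so d_i1 = -33.08 cm; m₁ = −d_i1/d_o1 = +0.1225.
d_o2 = 62.3 − (-33.08) = 95.38 cm.
Lens 2: 1/d_i2 = 1/(28.0) − 1/(95.38) = 0.02523, so d_i2 = 39.64 cm; m₂ = −d_i2/d_o2 = -0.4156.
m = m₁·m₂ = (+0.1225)(-0.4156) = -0.0509.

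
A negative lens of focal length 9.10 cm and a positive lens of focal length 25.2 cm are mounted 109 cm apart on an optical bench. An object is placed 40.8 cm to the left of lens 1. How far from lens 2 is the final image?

Lens 1 is diverging, so f₁ = −9.10 cm.
Lens 1: 1/d_i1 = 1/f₁ − 1/d_o1 = 1/(-9.10) − 1/(40.8) = -0.1344, so d_i1 = -7.440 cm.
The intermediate image is 7.440 cm to the left of lens 1 (virtual), which is 109 − (-7.440) = 116.4 cm to the left of lens 2, so d_o2 = +116.4 cm.
Lens 2: 1/d_i2 = 1/f₂ − 1/d_o2 = 1/(25.2) − 1/(116.4) = 0.03109, so d_i2 = 32.2 cm.
The final image is real, 32.2 cm to the right of lens 2 (overall magnification ≈ -0.050).

32.2 cm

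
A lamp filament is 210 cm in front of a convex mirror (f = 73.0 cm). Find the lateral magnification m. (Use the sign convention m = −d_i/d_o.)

m = +0.258

For a convex mirror, f = -73.0 cm.
1/d_i = 1/f − 1/d_o = 1/(-73.00) − 1/(210) = -0.01846, so d_i = -54.17 cm.
m = −d_i/d_o = −(-54.17)/(210) = +0.258.
The image is virtual, upright and reduced, behind the mirror.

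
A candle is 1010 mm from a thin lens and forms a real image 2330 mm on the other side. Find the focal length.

f = 705 mm (converging)

Real image ⇒ d_i = +2330 mm.
1/f = 1/d_o + 1/d_i = 1/(1010) + 1/(2330) = 0.001419, so f = 705 mm.
Since f is positive, the thin lens is converging.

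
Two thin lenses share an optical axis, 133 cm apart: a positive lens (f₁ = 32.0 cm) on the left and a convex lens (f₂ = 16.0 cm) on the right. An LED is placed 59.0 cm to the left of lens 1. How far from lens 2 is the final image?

21.4 cm

Lens 1: 1/d_i1 = 1/f₁ − 1/d_o1 = 1/(32.0) − 1/(59.0) = 0.01430, so d_i1 = 69.93 cm.
The intermediate image is 69.93 cm to the right of lens 1, which is 133 − (69.93) = 63.07 cm to the left of lens 2, so d_o2 = +63.07 cm.
Lens 2: 1/d_i2 = 1/f₂ − 1/d_o2 = 1/(16.0) − 1/(63.07) = 0.04664, so d_i2 = 21.4 cm.
The final image is real, 21.4 cm to the right of lens 2 (overall magnification ≈ 0.40).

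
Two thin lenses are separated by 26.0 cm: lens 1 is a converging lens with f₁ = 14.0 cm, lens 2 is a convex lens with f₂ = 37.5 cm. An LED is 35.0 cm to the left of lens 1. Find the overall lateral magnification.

m = -0.718

Lens 1: 1/d_i1 = 1/(14.0) − 1/(35.0) = 0.04286, so d_i1 = 23.33 cm; m₁ = −d_i1/d_o1 = -0.6666.
d_o2 = 26.0 − (23.33) = 2.670 cm.
Lens 2: 1/d_i2 = 1/(37.5) − 1/(2.670) = -0.3479, so d_i2 = -2.875 cm; m₂ = −d_i2/d_o2 = +1.077.
m = m₁·m₂ = (-0.6666)(+1.077) = -0.718.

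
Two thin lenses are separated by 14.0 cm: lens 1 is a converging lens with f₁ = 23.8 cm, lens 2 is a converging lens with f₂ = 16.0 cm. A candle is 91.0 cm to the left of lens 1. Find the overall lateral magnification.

Lens 1: 1/d_i1 = 1/(23.8) − 1/(91.0) = 0.03103, so d_i1 = 32.23 cm; m₁ = −d_i1/d_o1 = -0.3542.
d_o2 = 14.0 − (32.23) = -18.23 cm (virtual object).
Lens 2: 1/d_i2 = 1/(16.0) − 1/(-18.23) = 0.1174, so d_i2 = 8.521 cm; m₂ = −d_i2/d_o2 = +0.4674.
m = m₁·m₂ = (-0.3542)(+0.4674) = -0.166.

m = -0.166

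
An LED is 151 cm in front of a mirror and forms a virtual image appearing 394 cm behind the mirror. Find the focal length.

f = 245 cm (concave)

Virtual image ⇒ d_i = −394 cm.
1/f = 1/d_o + 1/d_i = 1/(151) + 1/(-394) = 0.004084, so f = 245 cm.
Since f is positive, the mirror is concave.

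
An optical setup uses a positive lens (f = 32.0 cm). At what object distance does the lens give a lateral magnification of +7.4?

m = −d_i/d_o ⇒ d_i = −m·d_o.
1/f = 1/d_o + 1/d_i = 1/d_o − 1/(m·d_o) = (1 − 1/m)/d_o, so d_o = f(1 − 1/m) = (32.00)(1 − 1/(+7.4)) = 27.7 cm.

27.7 cm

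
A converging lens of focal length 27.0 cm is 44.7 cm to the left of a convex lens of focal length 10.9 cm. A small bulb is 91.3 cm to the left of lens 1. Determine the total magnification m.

m = -1.01

Lens 1: 1/d_i1 = 1/(27.0) − 1/(91.3) = 0.02608, so d_i1 = 38.34 cm; m₁ = −d_i1/d_o1 = -0.4199.
d_o2 = 44.7 − (38.34) = 6.360 cm.
Lens 2: 1/d_i2 = 1/(10.9) − 1/(6.360) = -0.06549, so d_i2 = -15.27 cm; m₂ = −d_i2/d_o2 = +2.401.
m = m₁·m₂ = (-0.4199)(+2.401) = -1.01.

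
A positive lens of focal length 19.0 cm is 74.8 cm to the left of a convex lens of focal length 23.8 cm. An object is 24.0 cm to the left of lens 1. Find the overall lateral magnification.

Lens 1: 1/d_i1 = 1/(19.0) − 1/(24.0) = 0.01096, so d_i1 = 91.20 cm; m₁ = −d_i1/d_o1 = -3.800.
d_o2 = 74.8 − (91.20) = -16.40 cm (virtual object).
Lens 2: 1/d_i2 = 1/(23.8) − 1/(-16.40) = 0.1030, so d_i2 = 9.709 cm; m₂ = −d_i2/d_o2 = +0.5920.
m = m₁·m₂ = (-3.800)(+0.5920) = -2.25.

m = -2.25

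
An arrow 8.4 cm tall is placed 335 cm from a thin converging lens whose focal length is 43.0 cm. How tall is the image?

1.24 cm

1/d_i = 1/f − 1/d_o = 1/(43.00) − 1/(335) = 0.02027, so d_i = 49.33 cm.
m = −d_i/d_o = -0.1473.
|h_i| = |m|·h_o = 0.1473 × 8.4 = 1.24 cm. The image is real, inverted and reduced, on the far side of the lens.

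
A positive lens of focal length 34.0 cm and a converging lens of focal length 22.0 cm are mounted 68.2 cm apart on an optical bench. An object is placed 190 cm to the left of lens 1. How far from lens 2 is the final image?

123 cm

Lens 1: 1/d_i1 = 1/f₁ − 1/d_o1 = 1/(34.0) − 1/(190) = 0.02415, so d_i1 = 41.41 cm.
The intermediate image is 41.41 cm to the right of lens 1, which is 68.2 − (41.41) = 26.79 cm to the left of lens 2, so d_o2 = +26.79 cm.
Lens 2: 1/d_i2 = 1/f₂ − 1/d_o2 = 1/(22.0) − 1/(26.79) = 0.008127, so d_i2 = 123 cm.
The final image is real, 123 cm to the right of lens 2 (overall magnification ≈ 1.0).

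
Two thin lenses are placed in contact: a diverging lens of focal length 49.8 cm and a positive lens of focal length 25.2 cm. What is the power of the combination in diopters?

P = +1.96 D

P₁ = 1/f₁ = 1/(-0.498 m) = -2.008 D; P₂ = 1/f₂ = 1/(0.252 m) = +3.968 D.
For thin lenses in contact, P = P₁ + P₂ = (-2.008) + (+3.968) = +1.96 D.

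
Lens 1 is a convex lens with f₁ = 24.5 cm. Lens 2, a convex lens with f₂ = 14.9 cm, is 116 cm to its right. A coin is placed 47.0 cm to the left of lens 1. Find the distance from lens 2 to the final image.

Lens 1: 1/d_i1 = 1/f₁ − 1/d_o1 = 1/(24.5) − 1/(47.0) = 0.01954, so d_i1 = 51.18 cm.
The intermediate image is 51.18 cm to the right of lens 1, which is 116 − (51.18) = 64.82 cm to the left of lens 2, so d_o2 = +64.82 cm.
Lens 2: 1/d_i2 = 1/f₂ − 1/d_o2 = 1/(14.9) − 1/(64.82) = 0.05169, so d_i2 = 19.3 cm.
The final image is real, 19.3 cm to the right of lens 2 (overall magnification ≈ 0.32).

19.3 cm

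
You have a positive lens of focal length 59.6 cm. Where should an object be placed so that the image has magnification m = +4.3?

m = −d_i/d_o ⇒ d_i = −m·d_o.
1/f = 1/d_o + 1/d_i = 1/d_o − 1/(m·d_o) = (1 − 1/m)/d_o, so d_o = f(1 − 1/m) = (59.60)(1 − 1/(+4.3)) = 45.7 cm.

45.7 cm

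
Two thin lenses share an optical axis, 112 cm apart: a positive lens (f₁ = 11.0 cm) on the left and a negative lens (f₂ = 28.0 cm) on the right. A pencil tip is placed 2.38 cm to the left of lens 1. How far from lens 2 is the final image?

Lens 1: 1/d_i1 = 1/f₁ − 1/d_o1 = 1/(11.0) − 1/(2.38) = -0.3293, so d_i1 = -3.037 cm.
The intermediate image is 3.037 cm to the left of lens 1 (virtual), which is 112 − (-3.037) = 115.0 cm to the left of lens 2, so d_o2 = +115.0 cm.
Lens 2 is diverging, so f₂ = −28.0 cm.
Lens 2: 1/d_i2 = 1/f₂ − 1/d_o2 = 1/(-28.0) − 1/(115.0) = -0.04441, so d_i2 = -22.5 cm.
The final image is virtual, 22.5 cm to the left of lens 2 (overall magnification ≈ 0.25).

22.5 cm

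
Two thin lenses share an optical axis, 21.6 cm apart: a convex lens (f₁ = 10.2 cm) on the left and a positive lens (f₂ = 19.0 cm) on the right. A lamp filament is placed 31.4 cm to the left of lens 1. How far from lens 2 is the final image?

9.86 cm

Lens 1: 1/d_i1 = 1/f₁ − 1/d_o1 = 1/(10.2) − 1/(31.4) = 0.06619, so d_i1 = 15.11 cm.
The intermediate image is 15.11 cm to the right of lens 1, which is 21.6 − (15.11) = 6.490 cm to the left of lens 2, so d_o2 = +6.490 cm.
Lens 2: 1/d_i2 = 1/f₂ − 1/d_o2 = 1/(19.0) − 1/(6.490) = -0.1015, so d_i2 = -9.86 cm.
The final image is virtual, 9.86 cm to the left of lens 2 (overall magnification ≈ -0.73).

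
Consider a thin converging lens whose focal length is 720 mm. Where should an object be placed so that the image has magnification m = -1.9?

1100 mm

m = −d_i/d_o ⇒ d_i = −m·d_o.
1/f = 1/d_o + 1/d_i = 1/d_o − 1/(m·d_o) = (1 − 1/m)/d_o, so d_o = f(1 − 1/m) = (720.0)(1 − 1/(-1.9)) = 1100 mm.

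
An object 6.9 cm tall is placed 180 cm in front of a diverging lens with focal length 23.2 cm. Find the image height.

0.788 cm

For a diverging lens, f = -23.2 cm.
1/d_i = 1/f − 1/d_o = 1/(-23.20) − 1/(180) = -0.04866, so d_i = -20.55 cm.
m = −d_i/d_o = +0.1142.
|h_i| = |m|·h_o = 0.1142 × 6.9 = 0.788 cm. The image is virtual, upright and reduced, on the same side as the object.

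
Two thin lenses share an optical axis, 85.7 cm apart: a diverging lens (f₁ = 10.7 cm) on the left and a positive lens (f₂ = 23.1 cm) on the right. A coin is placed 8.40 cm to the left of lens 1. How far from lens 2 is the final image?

31.0 cm

Lens 1 is diverging, so f₁ = −10.7 cm.
Lens 1: 1/d_i1 = 1/f₁ − 1/d_o1 = 1/(-10.7) − 1/(8.40) = -0.2125, so d_i1 = -4.706 cm.
The intermediate image is 4.706 cm to the left of lens 1 (virtual), which is 85.7 − (-4.706) = 90.41 cm to the left of lens 2, so d_o2 = +90.41 cm.
Lens 2: 1/d_i2 = 1/f₂ − 1/d_o2 = 1/(23.1) − 1/(90.41) = 0.03223, so d_i2 = 31.0 cm.
The final image is real, 31.0 cm to the right of lens 2 (overall magnification ≈ -0.19).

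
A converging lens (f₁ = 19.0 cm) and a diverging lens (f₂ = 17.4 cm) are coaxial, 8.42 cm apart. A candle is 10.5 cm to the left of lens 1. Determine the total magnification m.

m = +0.789

Lens 1: 1/d_i1 = 1/(19.0) − 1/(10.5) = -0.04261, so d_i1 = -23.47 cm; m₁ = −d_i1/d_o1 = +2.235.
d_o2 = 8.42 − (-23.47) = 31.89 cm.
f₂ = −17.4 cm (diverging).
Lens 2: 1/d_i2 = 1/(-17.4) − 1/(31.89) = -0.08883, so d_i2 = -11.26 cm; m₂ = −d_i2/d_o2 = +0.3530.
m = m₁·m₂ = (+2.235)(+0.3530) = +0.789.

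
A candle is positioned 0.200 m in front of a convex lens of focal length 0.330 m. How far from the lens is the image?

Thin-lens equation: 1/v = 1/f − 1/u = 1/(0.3300) − 1/(0.200) = 3.030 − 5.000 = -1.970, so v = -0.508 m.
The image is virtual, upright and enlarged, on the same side as the object.

0.508 m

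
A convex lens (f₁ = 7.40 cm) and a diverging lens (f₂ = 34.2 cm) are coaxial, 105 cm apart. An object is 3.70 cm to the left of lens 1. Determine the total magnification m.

Lens 1: 1/d_i1 = 1/(7.40) − 1/(3.70) = -0.1351, so d_i1 = -7.400 cm; m₁ = −d_i1/d_o1 = +2.000.
d_o2 = 105 − (-7.400) = 112.4 cm.
f₂ = −34.2 cm (diverging).
Lens 2: 1/d_i2 = 1/(-34.2) − 1/(112.4) = -0.03814, so d_i2 = -26.22 cm; m₂ = −d_i2/d_o2 = +0.2333.
m = m₁·m₂ = (+2.000)(+0.2333) = +0.467.

m = +0.467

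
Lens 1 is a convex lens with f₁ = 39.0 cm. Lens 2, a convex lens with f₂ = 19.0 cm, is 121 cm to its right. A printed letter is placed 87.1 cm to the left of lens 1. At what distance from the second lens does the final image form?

30.5 cm

Lens 1: 1/d_i1 = 1/f₁ − 1/d_o1 = 1/(39.0) − 1/(87.1) = 0.01416, so d_i1 = 70.62 cm.
The intermediate image is 70.62 cm to the right of lens 1, which is 121 − (70.62) = 50.38 cm to the left of lens 2, so d_o2 = +50.38 cm.
Lens 2: 1/d_i2 = 1/f₂ − 1/d_o2 = 1/(19.0) − 1/(50.38) = 0.03278, so d_i2 = 30.5 cm.
The final image is real, 30.5 cm to the right of lens 2 (overall magnification ≈ 0.49).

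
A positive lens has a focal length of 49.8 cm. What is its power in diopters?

P = +2.01 D

f = 49.8 cm = 0.498 m.
P = 1/f = 1/(0.498 m) = +2.01 D.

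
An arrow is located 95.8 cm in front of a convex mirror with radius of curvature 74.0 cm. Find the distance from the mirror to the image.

f = R/2 = 74.0/2 = 37.00 cm; for a convex mirror, f = -37.00 cm.
Mirror equation: 1/d_i = 1/f − 1/d_o = 1/(-37.00) − 1/(95.8) = -0.02703 − 0.01044 = -0.03747, so d_i = -26.7 cm.
The image is virtual, upright and reduced, behind the mirror.

26.7 cm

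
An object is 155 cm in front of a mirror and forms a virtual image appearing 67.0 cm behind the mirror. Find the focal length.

Virtual image ⇒ d_i = −67.0 cm.
1/f = 1/d_o + 1/d_i = 1/(155) + 1/(-67.0) = -0.008474, so f = -118 cm.
Since f is negative, the mirror is convex.

f = -118 cm (convex)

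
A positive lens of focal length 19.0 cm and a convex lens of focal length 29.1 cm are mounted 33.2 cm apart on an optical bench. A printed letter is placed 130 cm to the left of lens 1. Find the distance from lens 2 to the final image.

Lens 1: 1/d_i1 = 1/f₁ − 1/d_o1 = 1/(19.0) − 1/(130) = 0.04494, so d_i1 = 22.25 cm.
The intermediate image is 22.25 cm to the right of lens 1, which is 33.2 − (22.25) = 10.95 cm to the left of lens 2, so d_o2 = +10.95 cm.
Lens 2: 1/d_i2 = 1/f₂ − 1/d_o2 = 1/(29.1) − 1/(10.95) = -0.05696, so d_i2 = -17.6 cm.
The final image is virtual, 17.6 cm to the left of lens 2 (overall magnification ≈ -0.27).

17.6 cm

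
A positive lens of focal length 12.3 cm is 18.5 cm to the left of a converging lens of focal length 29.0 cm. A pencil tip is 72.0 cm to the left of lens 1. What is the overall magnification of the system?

Lens 1: 1/d_i1 = 1/(12.3) − 1/(72.0) = 0.06741, so d_i1 = 14.83 cm; m₁ = −d_i1/d_o1 = -0.2060.
d_o2 = 18.5 − (14.83) = 3.670 cm.
Lens 2: 1/d_i2 = 1/(29.0) − 1/(3.670) = -0.2380, so d_i2 = -4.202 cm; m₂ = −d_i2/d_o2 = +1.145.
m = m₁·m₂ = (-0.2060)(+1.145) = -0.236.

m = -0.236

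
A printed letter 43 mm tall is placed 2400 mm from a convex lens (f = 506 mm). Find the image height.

11.5 mm

1/d_i = 1/f − 1/d_o = 1/(506.0) − 1/(2400) = 0.001560, so d_i = 641.2 mm.
m = −d_i/d_o = -0.2672.
|h_i| = |m|·h_o = 0.2672 × 43 = 11.5 mm. The image is real, inverted and reduced, on the far side of the lens.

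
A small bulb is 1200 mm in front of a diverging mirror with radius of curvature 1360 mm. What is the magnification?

f = R/2 = 1360/2 = 680.0 mm; for a diverging mirror, f = -680.0 mm.
1/d_i = 1/f − 1/d_o = 1/(-680.0) − 1/(1200) = -0.002304, so d_i = -434.0 mm.
m = −d_i/d_o = −(-434.0)/(1200) = +0.362.
The image is virtual, upright and reduced, behind the mirror.

m = +0.362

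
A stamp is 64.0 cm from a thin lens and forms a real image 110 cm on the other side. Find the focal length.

Real image ⇒ d_i = +110 cm.
1/f = 1/d_o + 1/d_i = 1/(64.0) + 1/(110) = 0.02472, so f = 40.5 cm.
Since f is positive, the thin lens is converging.

f = 40.5 cm (converging)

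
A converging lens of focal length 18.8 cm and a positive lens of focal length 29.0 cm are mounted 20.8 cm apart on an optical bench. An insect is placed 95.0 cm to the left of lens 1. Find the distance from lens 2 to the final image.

Lens 1: 1/d_i1 = 1/f₁ − 1/d_o1 = 1/(18.8) − 1/(95.0) = 0.04267, so d_i1 = 23.44 cm.
The intermediate image is 23.44 cm to the right of lens 1, which lies 2.640 cm to the right of lens 2 — a virtual object — so d_o2 = −2.640 cm.
Lens 2: 1/d_i2 = 1/f₂ − 1/d_o2 = 1/(29.0) − 1/(-2.640) = 0.4133, so d_i2 = 2.42 cm.
The final image is real, 2.42 cm to the right of lens 2 (overall magnification ≈ -0.23).

2.42 cm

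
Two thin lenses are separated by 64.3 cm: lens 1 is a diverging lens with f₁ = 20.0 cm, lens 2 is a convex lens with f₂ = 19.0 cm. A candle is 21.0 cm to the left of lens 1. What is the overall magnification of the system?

m = -0.167

f₁ = −20.0 cm (diverging).
Lens 1: 1/d_i1 = 1/(-20.0) − 1/(21.0) = -0.09762, so d_i1 = -10.24 cm; m₁ = −d_i1/d_o1 = +0.4876.
d_o2 = 64.3 − (-10.24) = 74.54 cm.
Lens 2: 1/d_i2 = 1/(19.0) − 1/(74.54) = 0.03922, so d_i2 = 25.50 cm; m₂ = −d_i2/d_o2 = -0.3421.
m = m₁·m₂ = (+0.4876)(-0.3421) = -0.167.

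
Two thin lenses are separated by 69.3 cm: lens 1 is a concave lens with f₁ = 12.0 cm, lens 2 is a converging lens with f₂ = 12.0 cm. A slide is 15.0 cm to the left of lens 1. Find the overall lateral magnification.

f₁ = −12.0 cm (diverging).
Lens 1: 1/d_i1 = 1/(-12.0) − 1/(15.0) = -0.1500, so d_i1 = -6.667 cm; m₁ = −d_i1/d_o1 = +0.4445.
d_o2 = 69.3 − (-6.667) = 75.97 cm.
Lens 2: 1/d_i2 = 1/(12.0) − 1/(75.97) = 0.07017, so d_i2 = 14.25 cm; m₂ = −d_i2/d_o2 = -0.1876.
m = m₁·m₂ = (+0.4445)(-0.1876) = -0.0834.

m = -0.0834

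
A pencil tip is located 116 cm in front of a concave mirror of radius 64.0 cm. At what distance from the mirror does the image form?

f = R/2 = 64.0/2 = 32.00 cm.
Mirror equation: 1/q = 1/f − 1/p = 1/(32.00) − 1/(116) = 0.03125 − 0.008621 = 0.02263, so q = 44.2 cm.
The image is real, inverted and reduced, in front of the mirror.

44.2 cm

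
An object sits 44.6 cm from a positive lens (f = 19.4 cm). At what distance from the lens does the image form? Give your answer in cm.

34.3 cm

Thin-lens equation: 1/s_i = 1/f − 1/s_o = 1/(19.40) − 1/(44.6) = 0.05155 − 0.02242 = 0.02912, so s_i = 34.3 cm.
The image is real, inverted and reduced, on the far side of the lens.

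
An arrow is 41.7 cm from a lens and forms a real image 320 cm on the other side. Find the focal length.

f = 36.9 cm (converging)

Real image ⇒ d_i = +320 cm.
1/f = 1/d_o + 1/d_i = 1/(41.7) + 1/(320) = 0.02711, so f = 36.9 cm.
Since f is positive, the lens is converging.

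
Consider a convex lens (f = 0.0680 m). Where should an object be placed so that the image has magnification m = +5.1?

m = −d_i/d_o ⇒ d_i = −m·d_o.
1/f = 1/d_o + 1/d_i = 1/d_o − 1/(m·d_o) = (1 − 1/m)/d_o, so d_o = f(1 − 1/m) = (0.06800)(1 − 1/(+5.1)) = 0.0547 m.

0.0547 m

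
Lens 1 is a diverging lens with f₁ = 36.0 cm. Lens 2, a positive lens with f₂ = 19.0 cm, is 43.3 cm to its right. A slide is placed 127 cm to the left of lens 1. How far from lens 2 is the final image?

Lens 1 is diverging, so f₁ = −36.0 cm.
Lens 1: 1/d_i1 = 1/f₁ − 1/d_o1 = 1/(-36.0) − 1/(127) = -0.03565, so d_i1 = -28.05 cm.
The intermediate image is 28.05 cm to the left of lens 1 (virtual), which is 43.3 − (-28.05) = 71.35 cm to the left of lens 2, so d_o2 = +71.35 cm.
Lens 2: 1/d_i2 = 1/f₂ − 1/d_o2 = 1/(19.0) − 1/(71.35) = 0.03862, so d_i2 = 25.9 cm.
The final image is real, 25.9 cm to the right of lens 2 (overall magnification ≈ -0.080).

25.9 cm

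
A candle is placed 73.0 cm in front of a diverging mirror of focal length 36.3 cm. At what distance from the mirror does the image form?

For a diverging mirror, f = -36.3 cm.
Mirror equation: 1/d_i = 1/f − 1/d_o = 1/(-36.30) − 1/(73.0) = -0.02755 − 0.01370 = -0.04125, so d_i = -24.2 cm.
The image is virtual, upright and reduced, behind the mirror.

24.2 cm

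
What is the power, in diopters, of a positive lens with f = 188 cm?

f = 188 cm = 1.88 m.
P = 1/f = 1/(1.88 m) = +0.532 D.

P = +0.532 D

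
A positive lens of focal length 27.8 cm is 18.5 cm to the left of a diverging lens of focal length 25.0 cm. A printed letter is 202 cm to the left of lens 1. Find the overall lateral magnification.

Lens 1: 1/d_i1 = 1/(27.8) − 1/(202) = 0.03102, so d_i1 = 32.24 cm; m₁ = −d_i1/d_o1 = -0.1596.
d_o2 = 18.5 − (32.24) = -13.74 cm (virtual object).
f₂ = −25.0 cm (diverging).
Lens 2: 1/d_i2 = 1/(-25.0) − 1/(-13.74) = 0.03278, so d_i2 = 30.51 cm; m₂ = −d_i2/d_o2 = +2.220.
m = m₁·m₂ = (-0.1596)(+2.220) = -0.354.

m = -0.354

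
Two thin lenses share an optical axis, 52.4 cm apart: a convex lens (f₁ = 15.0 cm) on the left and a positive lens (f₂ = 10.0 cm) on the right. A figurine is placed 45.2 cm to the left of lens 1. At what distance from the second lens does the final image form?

Lens 1: 1/d_i1 = 1/f₁ − 1/d_o1 = 1/(15.0) − 1/(45.2) = 0.04454, so d_i1 = 22.45 cm.
The intermediate image is 22.45 cm to the right of lens 1, which is 52.4 − (22.45) = 29.95 cm to the left of lens 2, so d_o2 = +29.95 cm.
Lens 2: 1/d_i2 = 1/f₂ − 1/d_o2 = 1/(10.0) − 1/(29.95) = 0.06661, so d_i2 = 15.0 cm.
The final image is real, 15.0 cm to the right of lens 2 (overall magnification ≈ 0.25).

15.0 cm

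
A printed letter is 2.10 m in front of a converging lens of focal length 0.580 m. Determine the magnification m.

m = -0.382

1/d_i = 1/f − 1/d_o = 1/(0.5800) − 1/(2.10) = 1.248, so d_i = 0.8013 m.
m = −d_i/d_o = −(0.8013)/(2.10) = -0.382.
The image is real, inverted and reduced, on the far side of the lens.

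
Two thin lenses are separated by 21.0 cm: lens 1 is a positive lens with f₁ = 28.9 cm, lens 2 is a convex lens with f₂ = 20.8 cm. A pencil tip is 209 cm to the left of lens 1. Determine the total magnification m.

m = -0.100

Lens 1: 1/d_i1 = 1/(28.9) − 1/(209) = 0.02982, so d_i1 = 33.54 cm; m₁ = −d_i1/d_o1 = -0.1605.
d_o2 = 21.0 − (33.54) = -12.54 cm (virtual object).
Lens 2: 1/d_i2 = 1/(20.8) − 1/(-12.54) = 0.1278, so d_i2 = 7.823 cm; m₂ = −d_i2/d_o2 = +0.6239.
m = m₁·m₂ = (-0.1605)(+0.6239) = -0.100.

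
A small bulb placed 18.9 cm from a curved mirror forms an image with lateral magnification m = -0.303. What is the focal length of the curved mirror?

m = −d_i/d_o ⇒ d_i = −m·d_o = −(-0.303)·(18.9) = 5.727 cm.
1/f = 1/d_o + 1/d_i = 1/(18.9) + 1/(5.727) = 0.2275, so f = 4.40 cm.
Since f is positive, the curved mirror is concave.

f = 4.40 cm (concave)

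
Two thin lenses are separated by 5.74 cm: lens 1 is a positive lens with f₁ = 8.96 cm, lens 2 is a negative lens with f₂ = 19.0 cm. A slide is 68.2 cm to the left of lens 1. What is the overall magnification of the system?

Lens 1: 1/d_i1 = 1/(8.96) − 1/(68.2) = 0.09694, so d_i1 = 10.32 cm; m₁ = −d_i1/d_o1 = -0.1513.
d_o2 = 5.74 − (10.32) = -4.580 cm (virtual object).
f₂ = −19.0 cm (diverging).
Lens 2: 1/d_i2 = 1/(-19.0) − 1/(-4.580) = 0.1657, so d_i2 = 6.035 cm; m₂ = −d_i2/d_o2 = +1.318.
m = m₁·m₂ = (-0.1513)(+1.318) = -0.199.

m = -0.199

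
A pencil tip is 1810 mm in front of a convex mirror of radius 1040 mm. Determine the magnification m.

m = +0.223

f = R/2 = 1040/2 = 520.0 mm; for a convex mirror, f = -520.0 mm.
1/d_i = 1/f − 1/d_o = 1/(-520.0) − 1/(1810) = -0.002476, so d_i = -403.9 mm.
m = −d_i/d_o = −(-403.9)/(1810) = +0.223.
The image is virtual, upright and reduced, behind the mirror.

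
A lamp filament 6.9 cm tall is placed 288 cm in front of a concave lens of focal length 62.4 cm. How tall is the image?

For a concave lens, f = -62.4 cm.
1/d_i = 1/f − 1/d_o = 1/(-62.40) − 1/(288) = -0.01950, so d_i = -51.29 cm.
m = −d_i/d_o = +0.1781.
|h_i| = |m|·h_o = 0.1781 × 6.9 = 1.23 cm. The image is virtual, upright and reduced, on the same side as the object.

1.23 cm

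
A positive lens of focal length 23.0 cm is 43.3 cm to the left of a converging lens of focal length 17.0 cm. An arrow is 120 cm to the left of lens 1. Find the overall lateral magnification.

m = -1.87

Lens 1: 1/d_i1 = 1/(23.0) − 1/(120) = 0.03514, so d_i1 = 28.45 cm; m₁ = −d_i1/d_o1 = -0.2371.
d_o2 = 43.3 − (28.45) = 14.85 cm.
Lens 2: 1/d_i2 = 1/(17.0) − 1/(14.85) = -0.008517, so d_i2 = -117.4 cm; m₂ = −d_i2/d_o2 = +7.907.
m = m₁·m₂ = (-0.2371)(+7.907) = -1.87.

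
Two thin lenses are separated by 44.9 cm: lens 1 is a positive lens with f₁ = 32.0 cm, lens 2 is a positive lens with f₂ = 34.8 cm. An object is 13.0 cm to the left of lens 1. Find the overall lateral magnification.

Lens 1: 1/d_i1 = 1/(32.0) − 1/(13.0) = -0.04567, so d_i1 = -21.89 cm; m₁ = −d_i1/d_o1 = +1.684.
d_o2 = 44.9 − (-21.89) = 66.79 cm.
Lens 2: 1/d_i2 = 1/(34.8) − 1/(66.79) = 0.01376, so d_i2 = 72.66 cm; m₂ = −d_i2/d_o2 = -1.088.
m = m₁·m₂ = (+1.684)(-1.088) = -1.83.

m = -1.83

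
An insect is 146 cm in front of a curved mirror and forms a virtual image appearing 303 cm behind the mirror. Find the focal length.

f = 282 cm (concave)

Virtual image ⇒ d_i = −303 cm.
1/f = 1/d_o + 1/d_i = 1/(146) + 1/(-303) = 0.003549, so f = 282 cm.
Since f is positive, the curved mirror is concave.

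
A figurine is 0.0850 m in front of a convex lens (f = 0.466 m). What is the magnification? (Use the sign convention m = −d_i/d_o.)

1/d_i = 1/f − 1/d_o = 1/(0.4660) − 1/(0.0850) = -9.619, so d_i = -0.1040 m.
m = −d_i/d_o = −(-0.1040)/(0.0850) = +1.22.
The image is virtual, upright and enlarged, on the same side as the object.

m = +1.22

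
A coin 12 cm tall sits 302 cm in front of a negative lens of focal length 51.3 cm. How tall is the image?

1.74 cm

For a negative lens, f = -51.3 cm.
1/d_i = 1/f − 1/d_o = 1/(-51.30) − 1/(302) = -0.02280, so d_i = -43.85 cm.
m = −d_i/d_o = +0.1452.
|h_i| = |m|·h_o = 0.1452 × 12 = 1.74 cm. The image is virtual, upright and reduced, on the same side as the object.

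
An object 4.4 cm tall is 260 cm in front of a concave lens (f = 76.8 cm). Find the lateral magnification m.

m = +0.228

For a concave lens, f = -76.8 cm.
1/d_i = 1/f − 1/d_o = 1/(-76.80) − 1/(260) = -0.01687, so d_i = -59.29 cm.
m = −d_i/d_o = −(-59.29)/(260) = +0.228.
The image is virtual, upright and reduced, on the same side as the object.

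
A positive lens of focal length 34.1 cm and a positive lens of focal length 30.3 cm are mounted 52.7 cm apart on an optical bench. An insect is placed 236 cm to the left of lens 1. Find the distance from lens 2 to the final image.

Lens 1: 1/d_i1 = 1/f₁ − 1/d_o1 = 1/(34.1) − 1/(236) = 0.02509, so d_i1 = 39.86 cm.
The intermediate image is 39.86 cm to the right of lens 1, which is 52.7 − (39.86) = 12.84 cm to the left of lens 2, so d_o2 = +12.84 cm.
Lens 2: 1/d_i2 = 1/f₂ − 1/d_o2 = 1/(30.3) − 1/(12.84) = -0.04488, so d_i2 = -22.3 cm.
The final image is virtual, 22.3 cm to the left of lens 2 (overall magnification ≈ -0.29).

22.3 cm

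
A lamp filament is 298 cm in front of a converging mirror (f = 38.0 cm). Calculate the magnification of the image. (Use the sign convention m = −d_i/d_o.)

1/d_i = 1/f − 1/d_o = 1/(38.00) − 1/(298) = 0.02296, so d_i = 43.55 cm.
m = −d_i/d_o = −(43.55)/(298) = -0.146.
The image is real, inverted and reduced, in front of the mirror.

m = -0.146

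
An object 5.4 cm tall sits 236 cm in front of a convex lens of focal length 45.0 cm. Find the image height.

1/d_i = 1/f − 1/d_o = 1/(45.00) − 1/(236) = 0.01798, so d_i = 55.60 cm.
m = −d_i/d_o = -0.2356.
|h_i| = |m|·h_o = 0.2356 × 5.4 = 1.27 cm. The image is real, inverted and reduced, on the far side of the lens.

1.27 cm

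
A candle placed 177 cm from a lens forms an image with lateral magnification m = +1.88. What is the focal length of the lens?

m = −d_i/d_o ⇒ d_i = −m·d_o = −(+1.88)·(177) = -332.8 cm.
1/f = 1/d_o + 1/d_i = 1/(177) + 1/(-332.8) = 0.002645, so f = 378 cm.
Since f is positive, the lens is converging.

f = 378 cm (converging)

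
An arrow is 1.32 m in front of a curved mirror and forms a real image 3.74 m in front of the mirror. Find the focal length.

f = 0.976 m (concave)

Real image ⇒ d_i = +3.74 m.
1/f = 1/d_o + 1/d_i = 1/(1.32) + 1/(3.74) = 1.025, so f = 0.976 m.
Since f is positive, the curved mirror is concave.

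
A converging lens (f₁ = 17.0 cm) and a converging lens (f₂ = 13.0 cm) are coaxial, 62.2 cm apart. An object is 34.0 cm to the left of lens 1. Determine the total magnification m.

m = +0.855

Lens 1: 1/d_i1 = 1/(17.0) − 1/(34.0) = 0.02941, so d_i1 = 34.00 cm; m₁ = −d_i1/d_o1 = -1.000.
d_o2 = 62.2 − (34.00) = 28.20 cm.
Lens 2: 1/d_i2 = 1/(13.0) − 1/(28.20) = 0.04146, so d_i2 = 24.12 cm; m₂ = −d_i2/d_o2 = -0.8553.
m = m₁·m₂ = (-1.000)(-0.8553) = +0.855.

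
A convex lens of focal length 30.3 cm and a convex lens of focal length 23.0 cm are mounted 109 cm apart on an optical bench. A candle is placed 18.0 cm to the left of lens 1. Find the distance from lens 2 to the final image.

Lens 1: 1/d_i1 = 1/f₁ − 1/d_o1 = 1/(30.3) − 1/(18.0) = -0.02255, so d_i1 = -44.34 cm.
The intermediate image is 44.34 cm to the left of lens 1 (virtual), which is 109 − (-44.34) = 153.3 cm to the left of lens 2, so d_o2 = +153.3 cm.
Lens 2: 1/d_i2 = 1/f₂ − 1/d_o2 = 1/(23.0) − 1/(153.3) = 0.03696, so d_i2 = 27.1 cm.
The final image is real, 27.1 cm to the right of lens 2 (overall magnification ≈ -0.43).

27.1 cm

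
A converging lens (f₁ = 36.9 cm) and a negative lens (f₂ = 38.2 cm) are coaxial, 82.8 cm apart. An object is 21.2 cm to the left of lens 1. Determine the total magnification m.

Lens 1: 1/d_i1 = 1/(36.9) − 1/(21.2) = -0.02007, so d_i1 = -49.83 cm; m₁ = −d_i1/d_o1 = +2.350.
d_o2 = 82.8 − (-49.83) = 132.6 cm.
f₂ = −38.2 cm (diverging).
Lens 2: 1/d_i2 = 1/(-38.2) − 1/(132.6) = -0.03372, so d_i2 = -29.66 cm; m₂ = −d_i2/d_o2 = +0.2237.
m = m₁·m₂ = (+2.350)(+0.2237) = +0.526.

m = +0.526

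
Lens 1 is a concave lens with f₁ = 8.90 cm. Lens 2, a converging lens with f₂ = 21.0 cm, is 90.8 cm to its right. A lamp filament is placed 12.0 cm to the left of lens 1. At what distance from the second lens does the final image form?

26.9 cm

Lens 1 is diverging, so f₁ = −8.90 cm.
Lens 1: 1/d_i1 = 1/f₁ − 1/d_o1 = 1/(-8.90) − 1/(12.0) = -0.1957, so d_i1 = -5.110 cm.
The intermediate image is 5.110 cm to the left of lens 1 (virtual), which is 90.8 − (-5.110) = 95.91 cm to the left of lens 2, so d_o2 = +95.91 cm.
Lens 2: 1/d_i2 = 1/f₂ − 1/d_o2 = 1/(21.0) − 1/(95.91) = 0.03719, so d_i2 = 26.9 cm.
The final image is real, 26.9 cm to the right of lens 2 (overall magnification ≈ -0.12).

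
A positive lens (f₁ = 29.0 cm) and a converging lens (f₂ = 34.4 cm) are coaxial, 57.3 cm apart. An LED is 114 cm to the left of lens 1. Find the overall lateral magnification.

m = -0.734

Lens 1: 1/d_i1 = 1/(29.0) − 1/(114) = 0.02571, so d_i1 = 38.89 cm; m₁ = −d_i1/d_o1 = -0.3411.
d_o2 = 57.3 − (38.89) = 18.41 cm.
Lens 2: 1/d_i2 = 1/(34.4) − 1/(18.41) = -0.02525, so d_i2 = -39.61 cm; m₂ = −d_i2/d_o2 = +2.151.
m = m₁·m₂ = (-0.3411)(+2.151) = -0.734.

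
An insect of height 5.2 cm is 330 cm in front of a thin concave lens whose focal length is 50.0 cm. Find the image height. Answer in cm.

0.684 cm

For a concave lens, f = -50.0 cm.
1/d_i = 1/f − 1/d_o = 1/(-50.00) − 1/(330) = -0.02303, so d_i = -43.42 cm.
m = −d_i/d_o = +0.1316.
|h_i| = |m|·h_o = 0.1316 × 5.2 = 0.684 cm. The image is virtual, upright and reduced, on the same side as the object.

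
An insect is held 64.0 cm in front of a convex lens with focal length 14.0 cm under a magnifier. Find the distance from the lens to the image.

Thin-lens equation: 1/q = 1/f − 1/p = 1/(14.00) − 1/(64.0) = 0.07143 − 0.01562 = 0.05580, so q = 17.9 cm.
The image is real, inverted and reduced, on the far side of the lens.

17.9 cm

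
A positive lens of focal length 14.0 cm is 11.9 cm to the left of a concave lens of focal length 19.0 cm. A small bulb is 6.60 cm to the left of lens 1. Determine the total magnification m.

Lens 1: 1/d_i1 = 1/(14.0) − 1/(6.60) = -0.08009, so d_i1 = -12.49 cm; m₁ = −d_i1/d_o1 = +1.892.
d_o2 = 11.9 − (-12.49) = 24.39 cm.
f₂ = −19.0 cm (diverging).
Lens 2: 1/d_i2 = 1/(-19.0) − 1/(24.39) = -0.09363, so d_i2 = -10.68 cm; m₂ = −d_i2/d_o2 = +0.4379.
m = m₁·m₂ = (+1.892)(+0.4379) = +0.829.

m = +0.829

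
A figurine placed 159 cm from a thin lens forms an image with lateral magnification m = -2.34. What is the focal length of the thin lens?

f = 111 cm (converging)

m = −d_i/d_o ⇒ d_i = −m·d_o = −(-2.34)·(159) = 372.1 cm.
1/f = 1/d_o + 1/d_i = 1/(159) + 1/(372.1) = 0.008977, so f = 111 cm.
Since f is positive, the thin lens is converging.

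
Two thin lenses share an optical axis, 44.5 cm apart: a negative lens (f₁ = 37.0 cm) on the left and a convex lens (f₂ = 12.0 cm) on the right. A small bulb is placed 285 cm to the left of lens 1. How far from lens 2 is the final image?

Lens 1 is diverging, so f₁ = −37.0 cm.
Lens 1: 1/d_i1 = 1/f₁ − 1/d_o1 = 1/(-37.0) − 1/(285) = -0.03054, so d_i1 = -32.75 cm.
The intermediate image is 32.75 cm to the left of lens 1 (virtual), which is 44.5 − (-32.75) = 77.25 cm to the left of lens 2, so d_o2 = +77.25 cm.
Lens 2: 1/d_i2 = 1/f₂ − 1/d_o2 = 1/(12.0) − 1/(77.25) = 0.07039, so d_i2 = 14.2 cm.
The final image is real, 14.2 cm to the right of lens 2 (overall magnification ≈ -0.021).

14.2 cm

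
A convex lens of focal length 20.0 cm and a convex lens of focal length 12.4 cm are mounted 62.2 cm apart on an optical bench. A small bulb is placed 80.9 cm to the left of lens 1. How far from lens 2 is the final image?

Lens 1: 1/d_i1 = 1/f₁ − 1/d_o1 = 1/(20.0) − 1/(80.9) = 0.03764, so d_i1 = 26.57 cm.
The intermediate image is 26.57 cm to the right of lens 1, which is 62.2 − (26.57) = 35.63 cm to the left of lens 2, so d_o2 = +35.63 cm.
Lens 2: 1/d_i2 = 1/f₂ − 1/d_o2 = 1/(12.4) − 1/(35.63) = 0.05258, so d_i2 = 19.0 cm.
The final image is real, 19.0 cm to the right of lens 2 (overall magnification ≈ 0.18).

19.0 cm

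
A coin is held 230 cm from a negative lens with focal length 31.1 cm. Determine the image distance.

For a negative lens, f = -31.1 cm.
Lens equation: 1/d_i = 1/f − 1/d_o = 1/(-31.10) − 1/(230) = -0.03215 − 0.004348 = -0.03650, so d_i = -27.4 cm.
The image is virtual, upright and reduced, on the same side as the object.

27.4 cm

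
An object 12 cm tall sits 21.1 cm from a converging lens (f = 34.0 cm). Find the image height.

1/d_i = 1/f − 1/d_o = 1/(34.00) − 1/(21.1) = -0.01798, so d_i = -55.61 cm.
m = −d_i/d_o = +2.636.
|h_i| = |m|·h_o = 2.636 × 12 = 31.6 cm. The image is virtual, upright and enlarged, on the same side as the object.

31.6 cm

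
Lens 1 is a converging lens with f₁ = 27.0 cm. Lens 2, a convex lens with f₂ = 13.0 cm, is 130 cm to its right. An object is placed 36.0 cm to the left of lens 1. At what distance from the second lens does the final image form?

31.8 cm

Lens 1: 1/d_i1 = 1/f₁ − 1/d_o1 = 1/(27.0) − 1/(36.0) = 0.009259, so d_i1 = 108.0 cm.
The intermediate image is 108.0 cm to the right of lens 1, which is 130 − (108.0) = 22.00 cm to the left of lens 2, so d_o2 = +22.00 cm.
Lens 2: 1/d_i2 = 1/f₂ − 1/d_o2 = 1/(13.0) − 1/(22.00) = 0.03147, so d_i2 = 31.8 cm.
The final image is real, 31.8 cm to the right of lens 2 (overall magnification ≈ 4.3).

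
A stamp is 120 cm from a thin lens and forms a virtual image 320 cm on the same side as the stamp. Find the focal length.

f = 192 cm (converging)

Virtual image ⇒ d_i = −320 cm.
1/f = 1/d_o + 1/d_i = 1/(120) + 1/(-320) = 0.005208, so f = 192 cm.
Since f is positive, the thin lens is converging.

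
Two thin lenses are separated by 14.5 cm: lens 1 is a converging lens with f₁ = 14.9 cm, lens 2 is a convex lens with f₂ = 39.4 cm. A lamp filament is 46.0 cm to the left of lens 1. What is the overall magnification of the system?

Lens 1: 1/d_i1 = 1/(14.9) − 1/(46.0) = 0.04537, so d_i1 = 22.04 cm; m₁ = −d_i1/d_o1 = -0.4791.
d_o2 = 14.5 − (22.04) = -7.540 cm (virtual object).
Lens 2: 1/d_i2 = 1/(39.4) − 1/(-7.540) = 0.1580, so d_i2 = 6.329 cm; m₂ = −d_i2/d_o2 = +0.8394.
m = m₁·m₂ = (-0.4791)(+0.8394) = -0.402.

m = -0.402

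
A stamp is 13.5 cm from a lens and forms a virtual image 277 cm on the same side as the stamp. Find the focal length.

Virtual image ⇒ d_i = −277 cm.
1/f = 1/d_o + 1/d_i = 1/(13.5) + 1/(-277) = 0.07046, so f = 14.2 cm.
Since f is positive, the lens is converging.

f = 14.2 cm (converging)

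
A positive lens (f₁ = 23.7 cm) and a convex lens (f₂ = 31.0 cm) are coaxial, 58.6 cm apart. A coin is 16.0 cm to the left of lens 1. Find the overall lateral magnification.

Lens 1: 1/d_i1 = 1/(23.7) − 1/(16.0) = -0.02031, so d_i1 = -49.25 cm; m₁ = −d_i1/d_o1 = +3.078.
d_o2 = 58.6 − (-49.25) = 107.8 cm.
Lens 2: 1/d_i2 = 1/(31.0) − 1/(107.8) = 0.02298, so d_i2 = 43.51 cm; m₂ = −d_i2/d_o2 = -0.4036.
m = m₁·m₂ = (+3.078)(-0.4036) = -1.24.

m = -1.24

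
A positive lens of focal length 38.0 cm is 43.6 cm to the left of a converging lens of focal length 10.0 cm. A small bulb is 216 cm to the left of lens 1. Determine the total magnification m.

Lens 1: 1/d_i1 = 1/(38.0) − 1/(216) = 0.02169, so d_i1 = 46.11 cm; m₁ = −d_i1/d_o1 = -0.2135.
d_o2 = 43.6 − (46.11) = -2.510 cm (virtual object).
Lens 2: 1/d_i2 = 1/(10.0) − 1/(-2.510) = 0.4984, so d_i2 = 2.006 cm; m₂ = −d_i2/d_o2 = +0.7994.
m = m₁·m₂ = (-0.2135)(+0.7994) = -0.171.

m = -0.171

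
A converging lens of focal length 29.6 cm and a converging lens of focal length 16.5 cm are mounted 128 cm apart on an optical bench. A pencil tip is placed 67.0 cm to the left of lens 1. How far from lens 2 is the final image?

21.2 cm

Lens 1: 1/d_i1 = 1/f₁ − 1/d_o1 = 1/(29.6) − 1/(67.0) = 0.01886, so d_i1 = 53.03 cm.
The intermediate image is 53.03 cm to the right of lens 1, which is 128 − (53.03) = 74.97 cm to the left of lens 2, so d_o2 = +74.97 cm.
Lens 2: 1/d_i2 = 1/f₂ − 1/d_o2 = 1/(16.5) − 1/(74.97) = 0.04727, so d_i2 = 21.2 cm.
The final image is real, 21.2 cm to the right of lens 2 (overall magnification ≈ 0.22).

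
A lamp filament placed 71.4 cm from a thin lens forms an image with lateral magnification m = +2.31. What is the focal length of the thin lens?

f = 126 cm (converging)

m = −d_i/d_o ⇒ d_i = −m·d_o = −(+2.31)·(71.4) = -164.9 cm.
1/f = 1/d_o + 1/d_i = 1/(71.4) + 1/(-164.9) = 0.007941, so f = 126 cm.
Since f is positive, the thin lens is converging.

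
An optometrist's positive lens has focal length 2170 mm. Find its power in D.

f = 217 cm = 2.17 m.
P = 1/f = 1/(2.17 m) = +0.461 D.

P = +0.461 D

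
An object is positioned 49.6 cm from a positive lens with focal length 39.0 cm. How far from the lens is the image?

182 cm

Lens equation: 1/v = 1/f − 1/u = 1/(39.00) − 1/(49.6) = 0.02564 − 0.02016 = 0.005480, so v = 182 cm.
The image is real, inverted and enlarged, on the far side of the lens.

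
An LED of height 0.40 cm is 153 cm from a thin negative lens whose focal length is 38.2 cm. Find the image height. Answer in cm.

For a negative lens, f = -38.2 cm.
1/d_i = 1/f − 1/d_o = 1/(-38.20) − 1/(153) = -0.03271, so d_i = -30.57 cm.
m = −d_i/d_o = +0.1998.
|h_i| = |m|·h_o = 0.1998 × 0.40 = 0.0799 cm. The image is virtual, upright and reduced, on the same side as the object.

0.0799 cm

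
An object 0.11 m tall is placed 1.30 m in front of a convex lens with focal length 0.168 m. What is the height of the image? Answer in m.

0.0163 m

1/d_i = 1/f − 1/d_o = 1/(0.1680) − 1/(1.30) = 5.183, so d_i = 0.1929 m.
m = −d_i/d_o = -0.1484.
|h_i| = |m|·h_o = 0.1484 × 0.11 = 0.0163 m. The image is real, inverted and reduced, on the far side of the lens.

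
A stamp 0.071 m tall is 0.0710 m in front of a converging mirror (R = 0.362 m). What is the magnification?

f = R/2 = 0.362/2 = 0.1810 m.
1/d_i = 1/f − 1/d_o = 1/(0.1810) − 1/(0.0710) = -8.560, so d_i = -0.1168 m.
m = −d_i/d_o = −(-0.1168)/(0.0710) = +1.65.
The image is virtual, upright and enlarged, behind the mirror.

m = +1.65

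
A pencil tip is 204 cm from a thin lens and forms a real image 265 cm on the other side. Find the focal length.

f = 115 cm (converging)

Real image ⇒ d_i = +265 cm.
1/f = 1/d_o + 1/d_i = 1/(204) + 1/(265) = 0.008676, so f = 115 cm.
Since f is positive, the thin lens is converging.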